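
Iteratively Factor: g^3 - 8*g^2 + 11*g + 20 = (g - 5)*(g^2 - 3*g - 4) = (g - 5)*(g - 4)*(g + 1)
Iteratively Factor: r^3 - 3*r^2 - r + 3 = (r - 3)*(r^2 - 1) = (r - 3)*(r + 1)*(r - 1)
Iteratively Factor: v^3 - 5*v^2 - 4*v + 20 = (v - 5)*(v^2 - 4) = (v - 5)*(v + 2)*(v - 2)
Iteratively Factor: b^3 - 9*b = (b - 3)*(b^2 + 3*b) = (b - 3)*(b + 3)*(b)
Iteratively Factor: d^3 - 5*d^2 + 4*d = (d - 4)*(d^2 - d) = (d - 4)*(d - 1)*(d)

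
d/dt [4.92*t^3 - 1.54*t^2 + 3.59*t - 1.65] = 14.76*t^2 - 3.08*t + 3.59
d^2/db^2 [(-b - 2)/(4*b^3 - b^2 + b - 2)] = 2*(-(b + 2)*(12*b^2 - 2*b + 1)^2 + (12*b^2 - 2*b + (b + 2)*(12*b - 1) + 1)*(4*b^3 - b^2 + b - 2))/(4*b^3 - b^2 + b - 2)^3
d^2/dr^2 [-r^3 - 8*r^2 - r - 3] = -6*r - 16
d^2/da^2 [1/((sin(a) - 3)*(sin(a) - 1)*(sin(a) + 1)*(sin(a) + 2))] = (16*sin(a)^8 - 23*sin(a)^7 - 95*sin(a)^6 + 106*sin(a)^5 + 212*sin(a)^4 - 83*sin(a)^3 - 47*sin(a)^2 - 86)/((sin(a) - 3)^3*(sin(a) + 2)^3*cos(a)^6)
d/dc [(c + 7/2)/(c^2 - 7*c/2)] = (-4*c^2 - 28*c + 49)/(c^2*(4*c^2 - 28*c + 49))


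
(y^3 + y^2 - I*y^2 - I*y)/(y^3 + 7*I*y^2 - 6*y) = (y^2 + y - I*y - I)/(y^2 + 7*I*y - 6)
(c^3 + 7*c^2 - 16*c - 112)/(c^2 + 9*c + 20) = (c^2 + 3*c - 28)/(c + 5)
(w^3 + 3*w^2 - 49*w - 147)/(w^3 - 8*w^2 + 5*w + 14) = (w^2 + 10*w + 21)/(w^2 - w - 2)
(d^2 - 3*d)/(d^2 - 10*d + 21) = d/(d - 7)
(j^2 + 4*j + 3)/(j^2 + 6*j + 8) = (j^2 + 4*j + 3)/(j^2 + 6*j + 8)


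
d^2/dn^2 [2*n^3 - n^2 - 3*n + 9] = 12*n - 2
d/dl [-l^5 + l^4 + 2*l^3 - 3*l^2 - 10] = l*(-5*l^3 + 4*l^2 + 6*l - 6)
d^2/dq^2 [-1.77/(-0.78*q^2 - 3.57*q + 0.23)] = (-2.153736*q^2 - 9.857484*q + 1.77*(1.56*q + 3.57)*(3.12*q + 7.14) + 0.635076)/(0.78*q^2 + 3.57*q - 0.23)^3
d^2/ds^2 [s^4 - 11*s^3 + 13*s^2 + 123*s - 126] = 12*s^2 - 66*s + 26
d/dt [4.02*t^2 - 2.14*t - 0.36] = 8.04*t - 2.14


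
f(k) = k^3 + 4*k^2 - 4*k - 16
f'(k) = 3*k^2 + 8*k - 4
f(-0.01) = -15.96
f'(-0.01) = -4.08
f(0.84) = -15.94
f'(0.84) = 4.84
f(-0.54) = -12.83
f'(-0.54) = -7.45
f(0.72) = -16.43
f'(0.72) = 3.32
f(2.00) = 0.00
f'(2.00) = 24.00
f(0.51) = -16.87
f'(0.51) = 0.86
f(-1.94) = -0.49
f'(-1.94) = -8.23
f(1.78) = -4.81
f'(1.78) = 19.75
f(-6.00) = -64.00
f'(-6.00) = 56.00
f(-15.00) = -2431.00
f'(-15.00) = 551.00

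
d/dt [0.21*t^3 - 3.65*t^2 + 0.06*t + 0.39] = 0.63*t^2 - 7.3*t + 0.06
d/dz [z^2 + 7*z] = 2*z + 7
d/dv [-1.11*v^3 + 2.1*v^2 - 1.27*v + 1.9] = -3.33*v^2 + 4.2*v - 1.27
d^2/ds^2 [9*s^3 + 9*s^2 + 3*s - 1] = 54*s + 18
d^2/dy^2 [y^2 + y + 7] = 2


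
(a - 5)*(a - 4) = a^2 - 9*a + 20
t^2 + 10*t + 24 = (t + 4)*(t + 6)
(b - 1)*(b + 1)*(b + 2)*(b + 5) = b^4 + 7*b^3 + 9*b^2 - 7*b - 10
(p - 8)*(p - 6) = p^2 - 14*p + 48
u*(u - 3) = u^2 - 3*u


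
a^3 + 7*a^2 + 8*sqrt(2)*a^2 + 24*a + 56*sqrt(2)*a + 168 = (a + 7)*(a + 2*sqrt(2))*(a + 6*sqrt(2))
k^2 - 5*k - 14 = (k - 7)*(k + 2)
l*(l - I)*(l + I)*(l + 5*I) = l^4 + 5*I*l^3 + l^2 + 5*I*l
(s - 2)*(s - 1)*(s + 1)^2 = s^4 - s^3 - 3*s^2 + s + 2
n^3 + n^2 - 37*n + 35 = (n - 5)*(n - 1)*(n + 7)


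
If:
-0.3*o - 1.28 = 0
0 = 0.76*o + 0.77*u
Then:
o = -4.27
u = 4.21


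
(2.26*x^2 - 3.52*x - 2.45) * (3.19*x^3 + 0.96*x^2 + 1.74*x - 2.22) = 7.2094*x^5 - 9.0592*x^4 - 7.2623*x^3 - 13.494*x^2 + 3.5514*x + 5.439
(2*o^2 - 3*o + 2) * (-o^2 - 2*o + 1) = -2*o^4 - o^3 + 6*o^2 - 7*o + 2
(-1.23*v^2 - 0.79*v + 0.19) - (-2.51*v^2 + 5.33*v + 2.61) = 1.28*v^2 - 6.12*v - 2.42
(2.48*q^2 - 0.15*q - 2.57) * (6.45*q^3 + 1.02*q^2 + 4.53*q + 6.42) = 15.996*q^5 + 1.5621*q^4 - 5.4951*q^3 + 12.6207*q^2 - 12.6051*q - 16.4994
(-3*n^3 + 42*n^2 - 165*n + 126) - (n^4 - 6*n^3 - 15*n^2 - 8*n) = -n^4 + 3*n^3 + 57*n^2 - 157*n + 126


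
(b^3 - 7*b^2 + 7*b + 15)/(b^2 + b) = b - 8 + 15/b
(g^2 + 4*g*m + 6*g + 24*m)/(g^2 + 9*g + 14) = (g^2 + 4*g*m + 6*g + 24*m)/(g^2 + 9*g + 14)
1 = 1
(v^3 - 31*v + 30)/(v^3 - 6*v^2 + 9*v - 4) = (v^2 + v - 30)/(v^2 - 5*v + 4)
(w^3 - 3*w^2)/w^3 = (w - 3)/w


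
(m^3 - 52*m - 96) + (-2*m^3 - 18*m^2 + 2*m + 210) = -m^3 - 18*m^2 - 50*m + 114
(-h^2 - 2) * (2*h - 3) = -2*h^3 + 3*h^2 - 4*h + 6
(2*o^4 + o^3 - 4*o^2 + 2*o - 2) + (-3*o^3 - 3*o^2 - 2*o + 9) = 2*o^4 - 2*o^3 - 7*o^2 + 7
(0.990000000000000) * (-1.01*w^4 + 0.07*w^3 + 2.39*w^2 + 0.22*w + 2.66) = -0.9999*w^4 + 0.0693*w^3 + 2.3661*w^2 + 0.2178*w + 2.6334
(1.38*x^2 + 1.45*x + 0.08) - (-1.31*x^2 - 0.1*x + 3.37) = 2.69*x^2 + 1.55*x - 3.29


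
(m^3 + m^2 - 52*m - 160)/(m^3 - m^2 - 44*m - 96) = (m + 5)/(m + 3)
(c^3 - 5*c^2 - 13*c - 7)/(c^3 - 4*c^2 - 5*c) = (c^2 - 6*c - 7)/(c*(c - 5))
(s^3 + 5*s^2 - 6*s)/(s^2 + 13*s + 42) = s*(s - 1)/(s + 7)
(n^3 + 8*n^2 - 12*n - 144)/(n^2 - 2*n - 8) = (n^2 + 12*n + 36)/(n + 2)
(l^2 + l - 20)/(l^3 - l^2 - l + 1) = (l^2 + l - 20)/(l^3 - l^2 - l + 1)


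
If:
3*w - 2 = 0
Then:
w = 2/3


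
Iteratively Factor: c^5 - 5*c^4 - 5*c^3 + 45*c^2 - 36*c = (c - 1)*(c^4 - 4*c^3 - 9*c^2 + 36*c) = c*(c - 1)*(c^3 - 4*c^2 - 9*c + 36) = c*(c - 1)*(c + 3)*(c^2 - 7*c + 12) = c*(c - 3)*(c - 1)*(c + 3)*(c - 4)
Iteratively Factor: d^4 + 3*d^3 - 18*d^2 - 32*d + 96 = (d + 4)*(d^3 - d^2 - 14*d + 24) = (d - 2)*(d + 4)*(d^2 + d - 12) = (d - 3)*(d - 2)*(d + 4)*(d + 4)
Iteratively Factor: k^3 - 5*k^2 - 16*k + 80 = (k + 4)*(k^2 - 9*k + 20) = (k - 5)*(k + 4)*(k - 4)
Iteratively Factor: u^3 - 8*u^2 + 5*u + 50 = (u - 5)*(u^2 - 3*u - 10) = (u - 5)^2*(u + 2)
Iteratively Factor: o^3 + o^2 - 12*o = (o + 4)*(o^2 - 3*o) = o*(o + 4)*(o - 3)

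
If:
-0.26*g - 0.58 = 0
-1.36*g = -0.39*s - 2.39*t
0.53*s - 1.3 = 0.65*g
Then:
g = -2.23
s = -0.28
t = -1.22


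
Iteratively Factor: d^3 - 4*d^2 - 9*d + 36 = (d - 3)*(d^2 - d - 12) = (d - 3)*(d + 3)*(d - 4)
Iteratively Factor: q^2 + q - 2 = (q - 1)*(q + 2)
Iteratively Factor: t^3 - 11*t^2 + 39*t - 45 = (t - 3)*(t^2 - 8*t + 15) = (t - 5)*(t - 3)*(t - 3)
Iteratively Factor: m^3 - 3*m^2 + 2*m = (m - 2)*(m^2 - m) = m*(m - 2)*(m - 1)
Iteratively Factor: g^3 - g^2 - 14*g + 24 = (g - 3)*(g^2 + 2*g - 8) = (g - 3)*(g - 2)*(g + 4)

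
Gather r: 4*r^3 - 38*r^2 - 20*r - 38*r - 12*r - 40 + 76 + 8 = 4*r^3 - 38*r^2 - 70*r + 44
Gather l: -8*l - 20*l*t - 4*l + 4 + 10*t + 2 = l*(-20*t - 12) + 10*t + 6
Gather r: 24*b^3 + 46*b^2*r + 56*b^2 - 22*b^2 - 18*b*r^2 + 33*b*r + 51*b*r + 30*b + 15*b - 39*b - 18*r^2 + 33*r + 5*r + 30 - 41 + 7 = 24*b^3 + 34*b^2 + 6*b + r^2*(-18*b - 18) + r*(46*b^2 + 84*b + 38) - 4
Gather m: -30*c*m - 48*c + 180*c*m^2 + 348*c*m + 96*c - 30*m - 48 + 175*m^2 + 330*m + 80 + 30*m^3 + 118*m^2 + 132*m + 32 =48*c + 30*m^3 + m^2*(180*c + 293) + m*(318*c + 432) + 64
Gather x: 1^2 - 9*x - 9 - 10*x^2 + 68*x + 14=-10*x^2 + 59*x + 6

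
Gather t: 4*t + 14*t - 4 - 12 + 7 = 18*t - 9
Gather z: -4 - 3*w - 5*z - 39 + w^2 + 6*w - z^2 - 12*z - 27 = w^2 + 3*w - z^2 - 17*z - 70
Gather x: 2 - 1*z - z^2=-z^2 - z + 2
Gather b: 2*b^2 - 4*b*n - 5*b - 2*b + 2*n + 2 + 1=2*b^2 + b*(-4*n - 7) + 2*n + 3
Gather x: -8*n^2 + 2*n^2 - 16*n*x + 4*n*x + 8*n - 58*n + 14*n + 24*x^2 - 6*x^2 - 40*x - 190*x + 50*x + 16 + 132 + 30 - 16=-6*n^2 - 36*n + 18*x^2 + x*(-12*n - 180) + 162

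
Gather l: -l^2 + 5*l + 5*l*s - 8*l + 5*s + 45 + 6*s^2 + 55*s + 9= -l^2 + l*(5*s - 3) + 6*s^2 + 60*s + 54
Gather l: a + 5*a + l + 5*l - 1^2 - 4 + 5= 6*a + 6*l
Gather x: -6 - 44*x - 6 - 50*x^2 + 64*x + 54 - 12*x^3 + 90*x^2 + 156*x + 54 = -12*x^3 + 40*x^2 + 176*x + 96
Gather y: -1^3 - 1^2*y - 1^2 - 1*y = -2*y - 2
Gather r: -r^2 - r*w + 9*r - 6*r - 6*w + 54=-r^2 + r*(3 - w) - 6*w + 54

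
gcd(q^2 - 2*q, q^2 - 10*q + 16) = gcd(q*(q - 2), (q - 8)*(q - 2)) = q - 2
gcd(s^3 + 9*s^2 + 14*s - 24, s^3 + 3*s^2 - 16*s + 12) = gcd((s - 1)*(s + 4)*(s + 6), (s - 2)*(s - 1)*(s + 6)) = s^2 + 5*s - 6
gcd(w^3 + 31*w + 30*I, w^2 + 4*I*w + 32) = 1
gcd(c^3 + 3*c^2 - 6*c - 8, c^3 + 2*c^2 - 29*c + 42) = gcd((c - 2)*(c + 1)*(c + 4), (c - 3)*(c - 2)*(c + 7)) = c - 2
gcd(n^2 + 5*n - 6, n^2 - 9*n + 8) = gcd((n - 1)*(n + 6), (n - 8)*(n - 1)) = n - 1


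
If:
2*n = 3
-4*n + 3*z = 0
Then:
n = 3/2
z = 2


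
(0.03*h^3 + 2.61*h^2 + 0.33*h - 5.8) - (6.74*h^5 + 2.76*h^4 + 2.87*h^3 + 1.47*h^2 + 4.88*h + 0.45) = -6.74*h^5 - 2.76*h^4 - 2.84*h^3 + 1.14*h^2 - 4.55*h - 6.25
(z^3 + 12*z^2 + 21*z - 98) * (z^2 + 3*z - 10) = z^5 + 15*z^4 + 47*z^3 - 155*z^2 - 504*z + 980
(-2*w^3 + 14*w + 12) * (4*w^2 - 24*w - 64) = -8*w^5 + 48*w^4 + 184*w^3 - 288*w^2 - 1184*w - 768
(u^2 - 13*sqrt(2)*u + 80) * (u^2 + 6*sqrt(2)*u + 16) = u^4 - 7*sqrt(2)*u^3 - 60*u^2 + 272*sqrt(2)*u + 1280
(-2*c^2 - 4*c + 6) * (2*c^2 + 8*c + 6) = -4*c^4 - 24*c^3 - 32*c^2 + 24*c + 36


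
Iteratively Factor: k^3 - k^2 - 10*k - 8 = (k + 1)*(k^2 - 2*k - 8) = (k + 1)*(k + 2)*(k - 4)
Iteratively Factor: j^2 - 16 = (j - 4)*(j + 4)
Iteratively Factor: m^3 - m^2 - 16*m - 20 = (m - 5)*(m^2 + 4*m + 4) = (m - 5)*(m + 2)*(m + 2)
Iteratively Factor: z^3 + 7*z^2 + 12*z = (z + 3)*(z^2 + 4*z) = (z + 3)*(z + 4)*(z)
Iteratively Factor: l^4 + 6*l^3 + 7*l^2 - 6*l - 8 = (l - 1)*(l^3 + 7*l^2 + 14*l + 8) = (l - 1)*(l + 1)*(l^2 + 6*l + 8) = (l - 1)*(l + 1)*(l + 4)*(l + 2)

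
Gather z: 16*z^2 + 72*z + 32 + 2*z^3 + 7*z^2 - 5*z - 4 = 2*z^3 + 23*z^2 + 67*z + 28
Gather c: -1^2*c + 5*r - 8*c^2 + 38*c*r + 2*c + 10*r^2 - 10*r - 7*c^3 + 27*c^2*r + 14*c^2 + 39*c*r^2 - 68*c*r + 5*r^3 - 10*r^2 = -7*c^3 + c^2*(27*r + 6) + c*(39*r^2 - 30*r + 1) + 5*r^3 - 5*r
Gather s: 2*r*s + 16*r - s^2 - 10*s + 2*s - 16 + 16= 16*r - s^2 + s*(2*r - 8)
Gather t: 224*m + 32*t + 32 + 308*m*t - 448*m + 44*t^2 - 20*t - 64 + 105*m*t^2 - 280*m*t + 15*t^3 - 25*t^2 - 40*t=-224*m + 15*t^3 + t^2*(105*m + 19) + t*(28*m - 28) - 32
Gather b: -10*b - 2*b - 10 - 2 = -12*b - 12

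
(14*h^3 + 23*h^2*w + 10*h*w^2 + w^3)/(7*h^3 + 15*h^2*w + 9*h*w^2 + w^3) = (2*h + w)/(h + w)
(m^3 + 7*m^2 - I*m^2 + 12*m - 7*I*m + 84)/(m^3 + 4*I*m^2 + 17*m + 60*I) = (m + 7)/(m + 5*I)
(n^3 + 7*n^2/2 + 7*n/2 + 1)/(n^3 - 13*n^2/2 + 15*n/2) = (2*n^3 + 7*n^2 + 7*n + 2)/(n*(2*n^2 - 13*n + 15))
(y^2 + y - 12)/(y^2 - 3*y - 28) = (y - 3)/(y - 7)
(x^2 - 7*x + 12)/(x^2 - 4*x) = (x - 3)/x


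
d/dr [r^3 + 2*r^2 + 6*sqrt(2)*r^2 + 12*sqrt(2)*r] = 3*r^2 + 4*r + 12*sqrt(2)*r + 12*sqrt(2)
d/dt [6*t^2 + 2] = 12*t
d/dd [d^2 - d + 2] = 2*d - 1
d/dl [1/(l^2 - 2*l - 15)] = 2*(1 - l)/(-l^2 + 2*l + 15)^2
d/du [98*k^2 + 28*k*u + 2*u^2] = 28*k + 4*u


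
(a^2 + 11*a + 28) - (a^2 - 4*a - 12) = 15*a + 40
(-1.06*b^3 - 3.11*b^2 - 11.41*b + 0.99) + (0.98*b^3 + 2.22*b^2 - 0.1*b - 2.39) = -0.0800000000000001*b^3 - 0.89*b^2 - 11.51*b - 1.4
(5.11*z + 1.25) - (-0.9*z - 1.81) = 6.01*z + 3.06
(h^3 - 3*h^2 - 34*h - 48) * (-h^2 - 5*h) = -h^5 - 2*h^4 + 49*h^3 + 218*h^2 + 240*h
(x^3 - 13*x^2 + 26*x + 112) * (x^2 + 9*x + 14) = x^5 - 4*x^4 - 77*x^3 + 164*x^2 + 1372*x + 1568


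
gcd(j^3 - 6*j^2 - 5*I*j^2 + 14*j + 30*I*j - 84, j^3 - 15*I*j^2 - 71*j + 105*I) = j - 7*I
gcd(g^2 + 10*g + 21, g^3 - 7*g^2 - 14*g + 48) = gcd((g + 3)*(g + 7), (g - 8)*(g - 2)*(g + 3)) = g + 3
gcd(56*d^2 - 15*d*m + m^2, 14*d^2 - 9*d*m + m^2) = 7*d - m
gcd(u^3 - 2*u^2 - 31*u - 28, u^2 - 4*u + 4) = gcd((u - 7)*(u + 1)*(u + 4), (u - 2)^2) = 1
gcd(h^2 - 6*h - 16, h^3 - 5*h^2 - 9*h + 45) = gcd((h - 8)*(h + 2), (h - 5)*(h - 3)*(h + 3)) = 1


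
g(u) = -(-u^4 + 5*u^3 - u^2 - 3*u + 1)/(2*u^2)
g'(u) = -(-4*u^3 + 15*u^2 - 2*u - 3)/(2*u^2) + (-u^4 + 5*u^3 - u^2 - 3*u + 1)/u^3 = u - 5/2 - 3/(2*u^2) + u^(-3)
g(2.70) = -2.12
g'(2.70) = 0.05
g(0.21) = -4.20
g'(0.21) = 71.68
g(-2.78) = 10.71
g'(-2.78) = -5.52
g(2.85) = -2.10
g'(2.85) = 0.21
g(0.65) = 0.21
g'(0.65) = -1.76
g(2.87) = -2.09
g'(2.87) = 0.23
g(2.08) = -1.93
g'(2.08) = -0.66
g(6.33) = 4.93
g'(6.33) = 3.80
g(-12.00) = 102.37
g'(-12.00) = -14.51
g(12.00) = 42.62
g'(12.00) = 9.49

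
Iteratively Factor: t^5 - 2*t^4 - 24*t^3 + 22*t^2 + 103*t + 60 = (t + 1)*(t^4 - 3*t^3 - 21*t^2 + 43*t + 60) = (t - 5)*(t + 1)*(t^3 + 2*t^2 - 11*t - 12) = (t - 5)*(t + 1)*(t + 4)*(t^2 - 2*t - 3) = (t - 5)*(t + 1)^2*(t + 4)*(t - 3)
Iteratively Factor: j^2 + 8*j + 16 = (j + 4)*(j + 4)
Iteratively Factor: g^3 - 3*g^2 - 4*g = (g - 4)*(g^2 + g) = (g - 4)*(g + 1)*(g)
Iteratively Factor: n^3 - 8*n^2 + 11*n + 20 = (n + 1)*(n^2 - 9*n + 20) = (n - 5)*(n + 1)*(n - 4)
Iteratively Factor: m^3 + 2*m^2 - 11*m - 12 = (m + 4)*(m^2 - 2*m - 3) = (m - 3)*(m + 4)*(m + 1)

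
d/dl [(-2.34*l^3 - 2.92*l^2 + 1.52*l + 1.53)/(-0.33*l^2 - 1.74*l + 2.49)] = (0.7722*l^4 + 8.1432*l^3 - 11.8974*l^2 - 13.5318*l + 6.447)/(0.1089*l^4 + 1.1484*l^3 + 1.3842*l^2 - 8.6652*l + 6.2001)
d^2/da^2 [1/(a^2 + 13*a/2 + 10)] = 4*(-4*a^2 - 26*a + (4*a + 13)^2 - 40)/(2*a^2 + 13*a + 20)^3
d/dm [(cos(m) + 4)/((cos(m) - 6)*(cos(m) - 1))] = (cos(m)^2 + 8*cos(m) - 34)*sin(m)/((cos(m) - 6)^2*(cos(m) - 1)^2)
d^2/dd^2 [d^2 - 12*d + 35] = 2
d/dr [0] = 0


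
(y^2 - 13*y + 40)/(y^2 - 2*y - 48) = (y - 5)/(y + 6)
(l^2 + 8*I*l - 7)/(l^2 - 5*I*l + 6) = (l + 7*I)/(l - 6*I)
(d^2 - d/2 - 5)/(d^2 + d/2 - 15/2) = (d + 2)/(d + 3)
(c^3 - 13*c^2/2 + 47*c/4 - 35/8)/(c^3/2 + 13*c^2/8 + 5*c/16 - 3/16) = 2*(8*c^3 - 52*c^2 + 94*c - 35)/(8*c^3 + 26*c^2 + 5*c - 3)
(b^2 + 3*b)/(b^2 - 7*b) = (b + 3)/(b - 7)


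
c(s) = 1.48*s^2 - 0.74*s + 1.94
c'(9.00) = 25.90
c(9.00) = 115.16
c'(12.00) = 34.78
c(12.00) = 206.18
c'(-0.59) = -2.49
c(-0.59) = 2.89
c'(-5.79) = -17.88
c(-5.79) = 55.84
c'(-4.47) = -13.97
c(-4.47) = 34.82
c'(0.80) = 1.63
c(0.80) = 2.30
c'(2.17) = 5.68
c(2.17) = 7.30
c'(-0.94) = -3.52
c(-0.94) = 3.94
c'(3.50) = 9.62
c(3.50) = 17.48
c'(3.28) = 8.97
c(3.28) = 15.44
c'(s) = 2.96*s - 0.74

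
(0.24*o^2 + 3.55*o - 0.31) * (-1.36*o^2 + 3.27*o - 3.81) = -0.3264*o^4 - 4.0432*o^3 + 11.1157*o^2 - 14.5392*o + 1.1811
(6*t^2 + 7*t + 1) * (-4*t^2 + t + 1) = -24*t^4 - 22*t^3 + 9*t^2 + 8*t + 1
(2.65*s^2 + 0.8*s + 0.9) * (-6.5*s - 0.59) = -17.225*s^3 - 6.7635*s^2 - 6.322*s - 0.531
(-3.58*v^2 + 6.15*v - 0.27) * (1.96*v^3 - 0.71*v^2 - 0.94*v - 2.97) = -7.0168*v^5 + 14.5958*v^4 - 1.5305*v^3 + 5.0433*v^2 - 18.0117*v + 0.8019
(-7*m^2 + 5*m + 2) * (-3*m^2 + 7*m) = 21*m^4 - 64*m^3 + 29*m^2 + 14*m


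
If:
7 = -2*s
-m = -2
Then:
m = 2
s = -7/2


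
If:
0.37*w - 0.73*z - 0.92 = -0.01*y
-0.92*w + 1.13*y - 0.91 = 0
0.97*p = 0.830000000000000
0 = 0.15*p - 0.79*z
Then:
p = 0.86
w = 2.73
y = 3.02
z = 0.16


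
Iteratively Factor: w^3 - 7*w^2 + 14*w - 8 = (w - 2)*(w^2 - 5*w + 4) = (w - 4)*(w - 2)*(w - 1)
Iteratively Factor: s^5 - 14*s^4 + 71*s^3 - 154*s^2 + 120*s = (s - 4)*(s^4 - 10*s^3 + 31*s^2 - 30*s) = (s - 4)*(s - 2)*(s^3 - 8*s^2 + 15*s) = (s - 4)*(s - 3)*(s - 2)*(s^2 - 5*s) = (s - 5)*(s - 4)*(s - 3)*(s - 2)*(s)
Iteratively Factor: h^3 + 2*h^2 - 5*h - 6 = (h + 1)*(h^2 + h - 6) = (h - 2)*(h + 1)*(h + 3)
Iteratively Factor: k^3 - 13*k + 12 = (k - 1)*(k^2 + k - 12) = (k - 1)*(k + 4)*(k - 3)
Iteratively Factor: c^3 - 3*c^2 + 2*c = (c)*(c^2 - 3*c + 2) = c*(c - 1)*(c - 2)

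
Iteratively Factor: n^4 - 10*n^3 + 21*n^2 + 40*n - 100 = (n - 2)*(n^3 - 8*n^2 + 5*n + 50) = (n - 5)*(n - 2)*(n^2 - 3*n - 10) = (n - 5)*(n - 2)*(n + 2)*(n - 5)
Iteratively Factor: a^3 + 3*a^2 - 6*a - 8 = (a + 4)*(a^2 - a - 2) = (a + 1)*(a + 4)*(a - 2)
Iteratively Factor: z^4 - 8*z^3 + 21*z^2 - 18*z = (z)*(z^3 - 8*z^2 + 21*z - 18) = z*(z - 3)*(z^2 - 5*z + 6) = z*(z - 3)^2*(z - 2)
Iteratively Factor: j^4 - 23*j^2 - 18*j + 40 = (j - 1)*(j^3 + j^2 - 22*j - 40) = (j - 1)*(j + 2)*(j^2 - j - 20) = (j - 1)*(j + 2)*(j + 4)*(j - 5)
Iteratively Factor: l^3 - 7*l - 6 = (l + 2)*(l^2 - 2*l - 3) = (l + 1)*(l + 2)*(l - 3)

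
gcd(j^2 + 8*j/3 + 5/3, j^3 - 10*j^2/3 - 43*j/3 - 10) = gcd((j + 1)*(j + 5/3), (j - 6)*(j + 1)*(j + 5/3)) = j^2 + 8*j/3 + 5/3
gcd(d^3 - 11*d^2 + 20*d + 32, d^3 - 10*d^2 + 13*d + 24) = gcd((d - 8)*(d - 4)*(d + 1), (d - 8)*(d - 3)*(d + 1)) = d^2 - 7*d - 8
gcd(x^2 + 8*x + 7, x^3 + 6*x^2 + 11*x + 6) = x + 1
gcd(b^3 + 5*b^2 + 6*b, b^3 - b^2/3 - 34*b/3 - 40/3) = b + 2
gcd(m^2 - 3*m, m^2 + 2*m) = m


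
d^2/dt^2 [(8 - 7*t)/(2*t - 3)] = -20/(2*t - 3)^3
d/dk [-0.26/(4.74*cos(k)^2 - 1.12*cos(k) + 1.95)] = (0.2912 - 2.4648*cos(k))*sin(k)/(4.74*cos(k)^2 - 1.12*cos(k) + 1.95)^2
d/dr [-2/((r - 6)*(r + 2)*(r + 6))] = 2*(3*r^2 + 4*r - 36)/(r^6 + 4*r^5 - 68*r^4 - 288*r^3 + 1008*r^2 + 5184*r + 5184)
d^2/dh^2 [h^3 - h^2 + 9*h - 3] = 6*h - 2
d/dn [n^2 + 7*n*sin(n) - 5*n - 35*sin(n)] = 7*n*cos(n) + 2*n + 7*sin(n) - 35*cos(n) - 5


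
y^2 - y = y*(y - 1)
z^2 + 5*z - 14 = (z - 2)*(z + 7)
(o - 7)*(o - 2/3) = o^2 - 23*o/3 + 14/3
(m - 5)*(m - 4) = m^2 - 9*m + 20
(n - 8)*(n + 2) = n^2 - 6*n - 16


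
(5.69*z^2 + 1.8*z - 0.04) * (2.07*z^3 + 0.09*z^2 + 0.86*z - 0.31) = 11.7783*z^5 + 4.2381*z^4 + 4.9726*z^3 - 0.2195*z^2 - 0.5924*z + 0.0124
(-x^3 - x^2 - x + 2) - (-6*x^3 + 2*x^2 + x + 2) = 5*x^3 - 3*x^2 - 2*x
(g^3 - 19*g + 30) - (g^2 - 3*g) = g^3 - g^2 - 16*g + 30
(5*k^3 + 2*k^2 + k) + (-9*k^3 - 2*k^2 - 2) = -4*k^3 + k - 2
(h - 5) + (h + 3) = 2*h - 2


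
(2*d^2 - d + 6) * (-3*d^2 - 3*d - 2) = -6*d^4 - 3*d^3 - 19*d^2 - 16*d - 12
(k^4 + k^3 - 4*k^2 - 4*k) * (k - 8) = k^5 - 7*k^4 - 12*k^3 + 28*k^2 + 32*k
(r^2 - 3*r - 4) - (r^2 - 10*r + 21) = 7*r - 25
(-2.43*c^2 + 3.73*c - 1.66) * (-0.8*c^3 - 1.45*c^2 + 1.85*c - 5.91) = 1.944*c^5 + 0.5395*c^4 - 8.576*c^3 + 23.6688*c^2 - 25.1153*c + 9.8106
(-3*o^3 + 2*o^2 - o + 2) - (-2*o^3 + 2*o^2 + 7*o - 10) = -o^3 - 8*o + 12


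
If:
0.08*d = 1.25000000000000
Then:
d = 15.62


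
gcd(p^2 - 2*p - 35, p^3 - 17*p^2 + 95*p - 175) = p - 7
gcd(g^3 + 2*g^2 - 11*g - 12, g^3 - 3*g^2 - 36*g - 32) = g^2 + 5*g + 4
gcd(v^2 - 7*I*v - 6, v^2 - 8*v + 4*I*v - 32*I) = 1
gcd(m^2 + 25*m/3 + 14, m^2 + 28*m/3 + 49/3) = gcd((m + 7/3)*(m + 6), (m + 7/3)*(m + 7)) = m + 7/3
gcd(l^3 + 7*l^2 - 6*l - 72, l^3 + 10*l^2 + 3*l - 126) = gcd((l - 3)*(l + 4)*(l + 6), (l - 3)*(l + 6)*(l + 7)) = l^2 + 3*l - 18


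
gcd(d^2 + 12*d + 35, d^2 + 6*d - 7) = d + 7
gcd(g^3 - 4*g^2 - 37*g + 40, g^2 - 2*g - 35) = g + 5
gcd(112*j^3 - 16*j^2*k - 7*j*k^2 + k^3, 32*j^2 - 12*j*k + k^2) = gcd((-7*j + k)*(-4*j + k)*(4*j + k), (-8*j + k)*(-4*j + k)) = 4*j - k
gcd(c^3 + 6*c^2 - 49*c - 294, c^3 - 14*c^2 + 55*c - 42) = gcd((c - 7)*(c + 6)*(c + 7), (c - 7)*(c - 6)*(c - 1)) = c - 7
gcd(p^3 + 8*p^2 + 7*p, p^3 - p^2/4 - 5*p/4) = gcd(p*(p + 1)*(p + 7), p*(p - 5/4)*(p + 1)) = p^2 + p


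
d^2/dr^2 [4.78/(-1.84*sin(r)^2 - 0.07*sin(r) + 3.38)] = (64.732672*sin(r)^4 + 1.846992*sin(r)^3 + 21.835518*sin(r)^2 - 2.563036*sin(r) - 59.502396)/(1.84*sin(r)^2 + 0.07*sin(r) - 3.38)^3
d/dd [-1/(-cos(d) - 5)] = sin(d)/(cos(d) + 5)^2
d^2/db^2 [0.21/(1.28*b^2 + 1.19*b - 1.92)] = (-0.688128*b^2 - 0.639744*b + 0.21*(2.56*b + 1.19)*(5.12*b + 2.38) + 1.032192)/(1.28*b^2 + 1.19*b - 1.92)^3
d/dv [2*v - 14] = 2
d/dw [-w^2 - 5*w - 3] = -2*w - 5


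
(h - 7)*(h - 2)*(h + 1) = h^3 - 8*h^2 + 5*h + 14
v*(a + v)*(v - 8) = a*v^2 - 8*a*v + v^3 - 8*v^2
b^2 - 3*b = b*(b - 3)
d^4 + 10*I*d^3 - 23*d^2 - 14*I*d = d*(d + I)*(d + 2*I)*(d + 7*I)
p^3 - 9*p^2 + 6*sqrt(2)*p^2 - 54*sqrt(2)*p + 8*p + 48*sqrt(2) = (p - 8)*(p - 1)*(p + 6*sqrt(2))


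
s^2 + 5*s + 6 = (s + 2)*(s + 3)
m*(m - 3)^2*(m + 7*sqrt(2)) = m^4 - 6*m^3 + 7*sqrt(2)*m^3 - 42*sqrt(2)*m^2 + 9*m^2 + 63*sqrt(2)*m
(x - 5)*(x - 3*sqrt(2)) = x^2 - 5*x - 3*sqrt(2)*x + 15*sqrt(2)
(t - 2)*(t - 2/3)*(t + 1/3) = t^3 - 7*t^2/3 + 4*t/9 + 4/9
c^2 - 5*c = c*(c - 5)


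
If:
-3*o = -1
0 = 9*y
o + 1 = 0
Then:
No Solution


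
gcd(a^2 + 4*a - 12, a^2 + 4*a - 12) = a^2 + 4*a - 12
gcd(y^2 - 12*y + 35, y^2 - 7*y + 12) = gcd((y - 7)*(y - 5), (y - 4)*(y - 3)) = 1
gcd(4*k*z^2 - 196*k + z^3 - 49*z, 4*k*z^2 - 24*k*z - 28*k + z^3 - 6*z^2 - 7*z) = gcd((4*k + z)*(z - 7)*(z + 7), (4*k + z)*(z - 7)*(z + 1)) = 4*k*z - 28*k + z^2 - 7*z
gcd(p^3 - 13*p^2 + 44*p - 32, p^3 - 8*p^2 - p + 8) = p^2 - 9*p + 8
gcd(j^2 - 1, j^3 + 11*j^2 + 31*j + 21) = j + 1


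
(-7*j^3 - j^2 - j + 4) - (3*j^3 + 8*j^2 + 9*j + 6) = -10*j^3 - 9*j^2 - 10*j - 2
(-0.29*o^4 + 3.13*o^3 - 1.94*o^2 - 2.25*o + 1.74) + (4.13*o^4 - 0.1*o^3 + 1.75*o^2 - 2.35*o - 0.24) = 3.84*o^4 + 3.03*o^3 - 0.19*o^2 - 4.6*o + 1.5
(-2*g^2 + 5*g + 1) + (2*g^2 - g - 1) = 4*g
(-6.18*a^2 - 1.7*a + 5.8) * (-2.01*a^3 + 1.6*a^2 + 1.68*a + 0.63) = 12.4218*a^5 - 6.471*a^4 - 24.7604*a^3 + 2.5306*a^2 + 8.673*a + 3.654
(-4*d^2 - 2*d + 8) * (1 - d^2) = 4*d^4 + 2*d^3 - 12*d^2 - 2*d + 8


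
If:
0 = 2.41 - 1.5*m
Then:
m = 1.61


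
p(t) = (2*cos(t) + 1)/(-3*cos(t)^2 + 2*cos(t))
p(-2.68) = 0.19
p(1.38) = 5.08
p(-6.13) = -3.12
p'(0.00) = 0.00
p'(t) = (-6*sin(t)*cos(t) + 2*sin(t))*(2*cos(t) + 1)/(-3*cos(t)^2 + 2*cos(t))^2 - 2*sin(t)/(-3*cos(t)^2 + 2*cos(t)) = 2*(-3*sin(t) + sin(t)/cos(t)^2 - 3*tan(t))/(3*cos(t) - 2)^2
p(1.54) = 18.07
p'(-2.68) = -0.06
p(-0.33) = -3.65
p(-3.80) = 0.17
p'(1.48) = 57.06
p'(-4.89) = 10.98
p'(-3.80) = 0.15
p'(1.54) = 524.23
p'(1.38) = 8.62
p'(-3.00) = -0.01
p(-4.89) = 5.21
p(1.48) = 7.54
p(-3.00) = 0.20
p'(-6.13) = -1.64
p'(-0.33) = 4.66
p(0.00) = -3.00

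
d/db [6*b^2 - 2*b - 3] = 12*b - 2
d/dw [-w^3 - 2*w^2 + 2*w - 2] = -3*w^2 - 4*w + 2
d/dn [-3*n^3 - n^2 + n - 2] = -9*n^2 - 2*n + 1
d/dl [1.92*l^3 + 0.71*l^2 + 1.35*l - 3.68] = 5.76*l^2 + 1.42*l + 1.35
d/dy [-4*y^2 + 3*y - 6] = 3 - 8*y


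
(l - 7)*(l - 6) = l^2 - 13*l + 42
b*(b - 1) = b^2 - b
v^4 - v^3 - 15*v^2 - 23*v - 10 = (v - 5)*(v + 1)^2*(v + 2)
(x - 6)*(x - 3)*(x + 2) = x^3 - 7*x^2 + 36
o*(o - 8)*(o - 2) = o^3 - 10*o^2 + 16*o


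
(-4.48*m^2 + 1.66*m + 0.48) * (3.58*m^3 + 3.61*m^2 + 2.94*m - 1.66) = -16.0384*m^5 - 10.23*m^4 - 5.4602*m^3 + 14.05*m^2 - 1.3444*m - 0.7968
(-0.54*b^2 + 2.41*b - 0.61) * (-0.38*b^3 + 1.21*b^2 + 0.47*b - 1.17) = 0.2052*b^5 - 1.5692*b^4 + 2.8941*b^3 + 1.0264*b^2 - 3.1064*b + 0.7137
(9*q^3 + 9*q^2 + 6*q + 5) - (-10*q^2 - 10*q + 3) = 9*q^3 + 19*q^2 + 16*q + 2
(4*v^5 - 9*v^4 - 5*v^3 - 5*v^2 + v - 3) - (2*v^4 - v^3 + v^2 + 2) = 4*v^5 - 11*v^4 - 4*v^3 - 6*v^2 + v - 5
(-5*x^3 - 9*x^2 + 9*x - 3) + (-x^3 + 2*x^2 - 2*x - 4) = -6*x^3 - 7*x^2 + 7*x - 7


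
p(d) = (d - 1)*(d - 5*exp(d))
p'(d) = d + (1 - 5*exp(d))*(d - 1) - 5*exp(d) = -5*d*exp(d) + 2*d - 1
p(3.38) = -341.47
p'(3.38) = -490.61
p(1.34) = -6.04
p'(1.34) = -23.91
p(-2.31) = 9.29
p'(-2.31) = -4.47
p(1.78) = -21.74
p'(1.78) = -50.22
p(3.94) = -744.27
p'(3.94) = -1006.07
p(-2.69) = 11.18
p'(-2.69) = -5.47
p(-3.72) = 18.13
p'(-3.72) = -7.99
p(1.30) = -5.11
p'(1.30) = -22.25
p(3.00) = -194.86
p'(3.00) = -296.28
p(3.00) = -194.86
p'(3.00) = -296.28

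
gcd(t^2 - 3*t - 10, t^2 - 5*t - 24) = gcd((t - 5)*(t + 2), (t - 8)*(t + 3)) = 1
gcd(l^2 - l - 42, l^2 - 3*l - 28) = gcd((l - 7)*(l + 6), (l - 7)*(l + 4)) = l - 7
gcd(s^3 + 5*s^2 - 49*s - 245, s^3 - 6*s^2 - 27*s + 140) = s^2 - 2*s - 35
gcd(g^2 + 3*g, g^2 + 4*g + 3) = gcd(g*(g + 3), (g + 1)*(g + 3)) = g + 3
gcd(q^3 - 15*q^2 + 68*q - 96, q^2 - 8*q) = q - 8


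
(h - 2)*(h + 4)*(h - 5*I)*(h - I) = h^4 + 2*h^3 - 6*I*h^3 - 13*h^2 - 12*I*h^2 - 10*h + 48*I*h + 40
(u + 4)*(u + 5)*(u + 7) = u^3 + 16*u^2 + 83*u + 140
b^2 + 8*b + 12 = (b + 2)*(b + 6)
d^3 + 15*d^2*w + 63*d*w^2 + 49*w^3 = (d + w)*(d + 7*w)^2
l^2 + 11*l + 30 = (l + 5)*(l + 6)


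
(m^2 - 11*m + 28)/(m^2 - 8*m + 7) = (m - 4)/(m - 1)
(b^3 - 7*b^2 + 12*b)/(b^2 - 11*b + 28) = b*(b - 3)/(b - 7)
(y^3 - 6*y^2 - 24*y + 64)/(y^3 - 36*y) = (y^3 - 6*y^2 - 24*y + 64)/(y*(y^2 - 36))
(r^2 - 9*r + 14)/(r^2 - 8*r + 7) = (r - 2)/(r - 1)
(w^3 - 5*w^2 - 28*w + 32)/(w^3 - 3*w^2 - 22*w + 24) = (w - 8)/(w - 6)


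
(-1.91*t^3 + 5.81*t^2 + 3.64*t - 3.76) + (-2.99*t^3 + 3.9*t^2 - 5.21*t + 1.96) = -4.9*t^3 + 9.71*t^2 - 1.57*t - 1.8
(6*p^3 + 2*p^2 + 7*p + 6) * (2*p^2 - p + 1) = 12*p^5 - 2*p^4 + 18*p^3 + 7*p^2 + p + 6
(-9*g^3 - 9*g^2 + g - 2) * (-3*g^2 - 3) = 27*g^5 + 27*g^4 + 24*g^3 + 33*g^2 - 3*g + 6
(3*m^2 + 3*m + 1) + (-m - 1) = 3*m^2 + 2*m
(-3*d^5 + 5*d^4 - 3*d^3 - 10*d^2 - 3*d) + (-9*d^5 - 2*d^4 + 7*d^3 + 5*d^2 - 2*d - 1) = -12*d^5 + 3*d^4 + 4*d^3 - 5*d^2 - 5*d - 1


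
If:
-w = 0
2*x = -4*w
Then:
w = 0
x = 0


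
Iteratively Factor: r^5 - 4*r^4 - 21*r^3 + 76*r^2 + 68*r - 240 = (r + 2)*(r^4 - 6*r^3 - 9*r^2 + 94*r - 120) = (r - 3)*(r + 2)*(r^3 - 3*r^2 - 18*r + 40) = (r - 5)*(r - 3)*(r + 2)*(r^2 + 2*r - 8) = (r - 5)*(r - 3)*(r - 2)*(r + 2)*(r + 4)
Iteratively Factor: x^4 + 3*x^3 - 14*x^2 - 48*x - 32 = (x + 1)*(x^3 + 2*x^2 - 16*x - 32) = (x - 4)*(x + 1)*(x^2 + 6*x + 8) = (x - 4)*(x + 1)*(x + 2)*(x + 4)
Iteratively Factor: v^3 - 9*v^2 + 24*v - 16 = (v - 4)*(v^2 - 5*v + 4) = (v - 4)*(v - 1)*(v - 4)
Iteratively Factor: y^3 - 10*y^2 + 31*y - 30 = (y - 2)*(y^2 - 8*y + 15) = (y - 3)*(y - 2)*(y - 5)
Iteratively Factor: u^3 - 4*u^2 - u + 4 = (u - 4)*(u^2 - 1) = (u - 4)*(u + 1)*(u - 1)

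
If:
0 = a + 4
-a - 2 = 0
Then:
No Solution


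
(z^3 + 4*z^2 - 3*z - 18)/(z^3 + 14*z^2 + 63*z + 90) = (z^2 + z - 6)/(z^2 + 11*z + 30)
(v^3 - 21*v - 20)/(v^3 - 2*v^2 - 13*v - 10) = (v + 4)/(v + 2)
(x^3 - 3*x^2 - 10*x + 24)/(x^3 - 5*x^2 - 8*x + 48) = (x - 2)/(x - 4)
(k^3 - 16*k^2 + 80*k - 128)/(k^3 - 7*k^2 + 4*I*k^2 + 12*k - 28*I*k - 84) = (k^3 - 16*k^2 + 80*k - 128)/(k^3 + k^2*(-7 + 4*I) + k*(12 - 28*I) - 84)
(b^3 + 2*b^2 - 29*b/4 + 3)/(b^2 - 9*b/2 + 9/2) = (b^2 + 7*b/2 - 2)/(b - 3)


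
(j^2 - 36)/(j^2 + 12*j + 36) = (j - 6)/(j + 6)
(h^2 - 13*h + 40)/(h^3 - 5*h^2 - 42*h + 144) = (h - 5)/(h^2 + 3*h - 18)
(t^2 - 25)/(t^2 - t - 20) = (t + 5)/(t + 4)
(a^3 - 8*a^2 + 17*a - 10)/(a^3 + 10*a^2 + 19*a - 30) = (a^2 - 7*a + 10)/(a^2 + 11*a + 30)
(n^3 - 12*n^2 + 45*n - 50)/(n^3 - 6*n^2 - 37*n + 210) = (n^2 - 7*n + 10)/(n^2 - n - 42)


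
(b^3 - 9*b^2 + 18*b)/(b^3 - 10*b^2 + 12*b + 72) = b*(b - 3)/(b^2 - 4*b - 12)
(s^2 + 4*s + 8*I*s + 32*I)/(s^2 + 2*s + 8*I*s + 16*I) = (s + 4)/(s + 2)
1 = 1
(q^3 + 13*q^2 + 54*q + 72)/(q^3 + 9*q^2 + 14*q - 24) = (q + 3)/(q - 1)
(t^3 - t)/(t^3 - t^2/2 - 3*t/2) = 2*(t - 1)/(2*t - 3)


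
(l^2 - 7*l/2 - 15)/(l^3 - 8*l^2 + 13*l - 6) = (l + 5/2)/(l^2 - 2*l + 1)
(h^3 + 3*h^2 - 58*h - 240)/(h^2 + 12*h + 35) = (h^2 - 2*h - 48)/(h + 7)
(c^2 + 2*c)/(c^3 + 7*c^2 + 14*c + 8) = c/(c^2 + 5*c + 4)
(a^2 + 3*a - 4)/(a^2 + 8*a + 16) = (a - 1)/(a + 4)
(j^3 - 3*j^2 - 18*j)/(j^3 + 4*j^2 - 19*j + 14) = j*(j^2 - 3*j - 18)/(j^3 + 4*j^2 - 19*j + 14)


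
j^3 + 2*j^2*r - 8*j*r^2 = j*(j - 2*r)*(j + 4*r)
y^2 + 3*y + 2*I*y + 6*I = (y + 3)*(y + 2*I)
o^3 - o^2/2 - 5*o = o*(o - 5/2)*(o + 2)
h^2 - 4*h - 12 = (h - 6)*(h + 2)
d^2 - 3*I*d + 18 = (d - 6*I)*(d + 3*I)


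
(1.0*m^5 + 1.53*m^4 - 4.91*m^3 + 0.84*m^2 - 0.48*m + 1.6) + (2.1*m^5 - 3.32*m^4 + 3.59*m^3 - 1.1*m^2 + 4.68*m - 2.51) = 3.1*m^5 - 1.79*m^4 - 1.32*m^3 - 0.26*m^2 + 4.2*m - 0.91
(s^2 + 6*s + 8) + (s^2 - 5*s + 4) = 2*s^2 + s + 12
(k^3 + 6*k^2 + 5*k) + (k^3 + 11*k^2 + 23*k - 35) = 2*k^3 + 17*k^2 + 28*k - 35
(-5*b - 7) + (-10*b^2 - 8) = -10*b^2 - 5*b - 15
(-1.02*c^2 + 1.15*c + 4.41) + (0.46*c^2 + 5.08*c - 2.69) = -0.56*c^2 + 6.23*c + 1.72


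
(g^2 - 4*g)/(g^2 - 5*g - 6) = g*(4 - g)/(-g^2 + 5*g + 6)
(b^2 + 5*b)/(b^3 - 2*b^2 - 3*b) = (b + 5)/(b^2 - 2*b - 3)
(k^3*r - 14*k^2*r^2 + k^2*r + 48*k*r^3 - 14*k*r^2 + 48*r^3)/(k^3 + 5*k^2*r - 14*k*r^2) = r*(k^3 - 14*k^2*r + k^2 + 48*k*r^2 - 14*k*r + 48*r^2)/(k*(k^2 + 5*k*r - 14*r^2))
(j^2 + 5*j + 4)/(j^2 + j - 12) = (j + 1)/(j - 3)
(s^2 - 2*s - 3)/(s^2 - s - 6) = (s + 1)/(s + 2)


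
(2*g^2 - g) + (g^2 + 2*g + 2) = 3*g^2 + g + 2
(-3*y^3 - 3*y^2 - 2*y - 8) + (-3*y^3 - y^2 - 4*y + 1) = -6*y^3 - 4*y^2 - 6*y - 7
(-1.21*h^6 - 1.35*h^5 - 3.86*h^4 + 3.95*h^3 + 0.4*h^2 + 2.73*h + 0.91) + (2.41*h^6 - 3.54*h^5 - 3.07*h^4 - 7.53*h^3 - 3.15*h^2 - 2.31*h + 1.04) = 1.2*h^6 - 4.89*h^5 - 6.93*h^4 - 3.58*h^3 - 2.75*h^2 + 0.42*h + 1.95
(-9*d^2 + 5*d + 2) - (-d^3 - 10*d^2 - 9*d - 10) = d^3 + d^2 + 14*d + 12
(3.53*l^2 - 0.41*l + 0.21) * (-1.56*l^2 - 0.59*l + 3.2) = -5.5068*l^4 - 1.4431*l^3 + 11.2103*l^2 - 1.4359*l + 0.672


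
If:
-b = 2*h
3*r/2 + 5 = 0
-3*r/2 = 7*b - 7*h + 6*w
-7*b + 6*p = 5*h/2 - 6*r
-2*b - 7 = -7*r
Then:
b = -91/6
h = 91/12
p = -1613/144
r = -10/3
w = 219/8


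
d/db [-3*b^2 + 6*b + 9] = 6 - 6*b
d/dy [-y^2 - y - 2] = -2*y - 1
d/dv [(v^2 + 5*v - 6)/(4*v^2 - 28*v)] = 3*(-2*v^2 + 2*v - 7)/(2*v^2*(v^2 - 14*v + 49))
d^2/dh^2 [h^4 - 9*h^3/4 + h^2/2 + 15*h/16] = 12*h^2 - 27*h/2 + 1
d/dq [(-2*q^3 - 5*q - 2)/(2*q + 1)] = (-8*q^3 - 6*q^2 - 1)/(4*q^2 + 4*q + 1)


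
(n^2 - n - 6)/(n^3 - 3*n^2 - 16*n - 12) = (n - 3)/(n^2 - 5*n - 6)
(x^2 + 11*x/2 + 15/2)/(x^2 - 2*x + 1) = (2*x^2 + 11*x + 15)/(2*(x^2 - 2*x + 1))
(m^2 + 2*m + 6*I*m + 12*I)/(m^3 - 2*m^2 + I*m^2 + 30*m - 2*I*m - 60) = (m + 2)/(m^2 - m*(2 + 5*I) + 10*I)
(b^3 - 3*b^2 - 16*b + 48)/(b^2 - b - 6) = (b^2 - 16)/(b + 2)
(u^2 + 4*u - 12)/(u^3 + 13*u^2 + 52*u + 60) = (u - 2)/(u^2 + 7*u + 10)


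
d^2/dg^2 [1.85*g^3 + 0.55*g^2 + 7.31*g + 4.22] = 11.1*g + 1.1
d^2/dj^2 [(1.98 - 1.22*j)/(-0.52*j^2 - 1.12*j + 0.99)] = ((1.04*j + 1.12)*(1.22*j - 1.98)*(2.08*j + 2.24) - (3.8064*j + 0.6736)*(0.52*j^2 + 1.12*j - 0.99))/(0.52*j^2 + 1.12*j - 0.99)^3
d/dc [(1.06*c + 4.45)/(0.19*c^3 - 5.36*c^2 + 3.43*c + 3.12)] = (-0.4028*c^3 + 3.1451*c^2 + 47.704*c - 11.9563)/(0.0361*c^6 - 2.0368*c^5 + 30.033*c^4 - 35.584*c^3 - 21.6815*c^2 + 21.4032*c + 9.7344)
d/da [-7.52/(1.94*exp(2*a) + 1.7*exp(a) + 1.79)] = (29.1776*exp(a) + 12.784)*exp(a)/(1.94*exp(2*a) + 1.7*exp(a) + 1.79)^2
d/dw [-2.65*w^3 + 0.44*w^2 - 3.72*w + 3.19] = -7.95*w^2 + 0.88*w - 3.72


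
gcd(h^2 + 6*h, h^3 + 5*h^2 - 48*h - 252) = h + 6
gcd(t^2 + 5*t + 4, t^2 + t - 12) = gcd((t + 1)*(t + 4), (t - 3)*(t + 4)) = t + 4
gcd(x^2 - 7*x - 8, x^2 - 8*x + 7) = 1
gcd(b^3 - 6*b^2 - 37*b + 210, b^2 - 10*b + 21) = b - 7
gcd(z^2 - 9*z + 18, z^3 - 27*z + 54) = z - 3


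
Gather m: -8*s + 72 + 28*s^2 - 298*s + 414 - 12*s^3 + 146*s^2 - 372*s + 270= -12*s^3 + 174*s^2 - 678*s + 756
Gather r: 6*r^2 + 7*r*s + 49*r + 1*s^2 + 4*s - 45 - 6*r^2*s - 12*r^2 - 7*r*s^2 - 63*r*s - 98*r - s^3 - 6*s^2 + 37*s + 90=r^2*(-6*s - 6) + r*(-7*s^2 - 56*s - 49) - s^3 - 5*s^2 + 41*s + 45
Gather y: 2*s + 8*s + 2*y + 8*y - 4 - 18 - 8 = 10*s + 10*y - 30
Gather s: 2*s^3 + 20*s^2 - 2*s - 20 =2*s^3 + 20*s^2 - 2*s - 20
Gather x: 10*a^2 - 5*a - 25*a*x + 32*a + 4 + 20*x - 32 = 10*a^2 + 27*a + x*(20 - 25*a) - 28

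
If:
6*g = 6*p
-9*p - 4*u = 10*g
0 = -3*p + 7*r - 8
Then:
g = -4*u/19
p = -4*u/19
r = 8/7 - 12*u/133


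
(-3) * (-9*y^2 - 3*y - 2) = 27*y^2 + 9*y + 6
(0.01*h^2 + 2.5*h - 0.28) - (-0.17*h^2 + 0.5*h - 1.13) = 0.18*h^2 + 2.0*h + 0.85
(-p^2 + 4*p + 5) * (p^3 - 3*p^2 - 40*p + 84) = -p^5 + 7*p^4 + 33*p^3 - 259*p^2 + 136*p + 420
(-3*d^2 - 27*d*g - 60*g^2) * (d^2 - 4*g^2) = -3*d^4 - 27*d^3*g - 48*d^2*g^2 + 108*d*g^3 + 240*g^4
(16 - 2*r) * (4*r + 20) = -8*r^2 + 24*r + 320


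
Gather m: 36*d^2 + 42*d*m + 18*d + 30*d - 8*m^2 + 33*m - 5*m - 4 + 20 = 36*d^2 + 48*d - 8*m^2 + m*(42*d + 28) + 16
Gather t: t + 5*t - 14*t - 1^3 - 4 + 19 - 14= -8*t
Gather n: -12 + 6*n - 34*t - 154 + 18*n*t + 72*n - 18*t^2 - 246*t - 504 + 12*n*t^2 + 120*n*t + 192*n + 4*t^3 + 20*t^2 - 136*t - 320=n*(12*t^2 + 138*t + 270) + 4*t^3 + 2*t^2 - 416*t - 990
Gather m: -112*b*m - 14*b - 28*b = -112*b*m - 42*b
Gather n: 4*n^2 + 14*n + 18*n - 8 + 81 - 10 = 4*n^2 + 32*n + 63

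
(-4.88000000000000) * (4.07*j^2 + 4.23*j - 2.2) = -19.8616*j^2 - 20.6424*j + 10.736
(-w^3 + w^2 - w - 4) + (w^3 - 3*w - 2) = w^2 - 4*w - 6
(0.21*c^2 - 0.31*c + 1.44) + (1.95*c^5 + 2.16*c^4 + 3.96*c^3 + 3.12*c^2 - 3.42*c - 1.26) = 1.95*c^5 + 2.16*c^4 + 3.96*c^3 + 3.33*c^2 - 3.73*c + 0.18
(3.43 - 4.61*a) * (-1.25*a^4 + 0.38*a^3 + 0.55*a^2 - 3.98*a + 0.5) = 5.7625*a^5 - 6.0393*a^4 - 1.2321*a^3 + 20.2343*a^2 - 15.9564*a + 1.715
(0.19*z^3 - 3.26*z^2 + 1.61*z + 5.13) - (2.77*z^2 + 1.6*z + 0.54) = 0.19*z^3 - 6.03*z^2 + 0.01*z + 4.59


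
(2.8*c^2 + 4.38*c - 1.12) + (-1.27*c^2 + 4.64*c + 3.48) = 1.53*c^2 + 9.02*c + 2.36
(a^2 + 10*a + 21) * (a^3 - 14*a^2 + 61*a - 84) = a^5 - 4*a^4 - 58*a^3 + 232*a^2 + 441*a - 1764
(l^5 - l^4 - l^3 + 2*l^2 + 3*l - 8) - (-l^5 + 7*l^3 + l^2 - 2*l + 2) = 2*l^5 - l^4 - 8*l^3 + l^2 + 5*l - 10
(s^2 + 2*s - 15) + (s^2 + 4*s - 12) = 2*s^2 + 6*s - 27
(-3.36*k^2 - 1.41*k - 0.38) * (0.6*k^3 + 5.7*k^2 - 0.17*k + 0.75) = -2.016*k^5 - 19.998*k^4 - 7.6938*k^3 - 4.4463*k^2 - 0.9929*k - 0.285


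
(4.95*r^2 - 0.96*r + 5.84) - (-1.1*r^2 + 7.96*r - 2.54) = 6.05*r^2 - 8.92*r + 8.38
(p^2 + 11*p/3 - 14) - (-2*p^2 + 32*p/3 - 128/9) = 3*p^2 - 7*p + 2/9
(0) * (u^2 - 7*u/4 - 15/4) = 0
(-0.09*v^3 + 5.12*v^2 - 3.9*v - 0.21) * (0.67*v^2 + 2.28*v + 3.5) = -0.0603*v^5 + 3.2252*v^4 + 8.7456*v^3 + 8.8873*v^2 - 14.1288*v - 0.735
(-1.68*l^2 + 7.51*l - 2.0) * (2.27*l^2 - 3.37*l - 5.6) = -3.8136*l^4 + 22.7093*l^3 - 20.4407*l^2 - 35.316*l + 11.2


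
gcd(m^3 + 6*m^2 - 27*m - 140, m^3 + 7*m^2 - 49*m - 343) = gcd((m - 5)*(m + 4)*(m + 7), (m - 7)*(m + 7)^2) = m + 7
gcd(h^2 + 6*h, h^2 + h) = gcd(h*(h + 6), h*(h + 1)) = h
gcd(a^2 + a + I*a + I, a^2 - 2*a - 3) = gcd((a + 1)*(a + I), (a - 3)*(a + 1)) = a + 1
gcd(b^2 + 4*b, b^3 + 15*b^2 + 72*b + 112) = b + 4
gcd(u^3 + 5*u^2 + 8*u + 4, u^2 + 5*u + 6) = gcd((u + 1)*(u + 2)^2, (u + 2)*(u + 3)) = u + 2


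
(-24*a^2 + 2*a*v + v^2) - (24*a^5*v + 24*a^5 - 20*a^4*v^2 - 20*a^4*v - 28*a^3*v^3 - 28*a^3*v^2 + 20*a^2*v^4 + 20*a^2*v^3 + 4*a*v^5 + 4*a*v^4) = -24*a^5*v - 24*a^5 + 20*a^4*v^2 + 20*a^4*v + 28*a^3*v^3 + 28*a^3*v^2 - 20*a^2*v^4 - 20*a^2*v^3 - 24*a^2 - 4*a*v^5 - 4*a*v^4 + 2*a*v + v^2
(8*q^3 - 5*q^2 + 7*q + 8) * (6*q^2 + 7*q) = 48*q^5 + 26*q^4 + 7*q^3 + 97*q^2 + 56*q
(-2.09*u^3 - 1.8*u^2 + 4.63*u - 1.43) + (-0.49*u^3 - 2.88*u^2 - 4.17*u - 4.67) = -2.58*u^3 - 4.68*u^2 + 0.46*u - 6.1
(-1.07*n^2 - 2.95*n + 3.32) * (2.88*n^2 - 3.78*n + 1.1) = -3.0816*n^4 - 4.4514*n^3 + 19.5356*n^2 - 15.7946*n + 3.652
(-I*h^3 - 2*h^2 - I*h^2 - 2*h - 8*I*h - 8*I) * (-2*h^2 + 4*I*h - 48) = 2*I*h^5 + 8*h^4 + 2*I*h^4 + 8*h^3 + 56*I*h^3 + 128*h^2 + 56*I*h^2 + 128*h + 384*I*h + 384*I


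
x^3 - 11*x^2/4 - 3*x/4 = x*(x - 3)*(x + 1/4)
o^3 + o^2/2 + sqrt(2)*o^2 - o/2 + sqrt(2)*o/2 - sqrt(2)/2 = (o - 1/2)*(o + 1)*(o + sqrt(2))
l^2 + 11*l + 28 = (l + 4)*(l + 7)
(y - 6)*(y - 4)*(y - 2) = y^3 - 12*y^2 + 44*y - 48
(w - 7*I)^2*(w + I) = w^3 - 13*I*w^2 - 35*w - 49*I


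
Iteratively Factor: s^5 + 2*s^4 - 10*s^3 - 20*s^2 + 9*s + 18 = (s + 3)*(s^4 - s^3 - 7*s^2 + s + 6) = (s + 1)*(s + 3)*(s^3 - 2*s^2 - 5*s + 6) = (s - 1)*(s + 1)*(s + 3)*(s^2 - s - 6) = (s - 1)*(s + 1)*(s + 2)*(s + 3)*(s - 3)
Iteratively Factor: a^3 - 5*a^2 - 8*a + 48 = (a + 3)*(a^2 - 8*a + 16) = (a - 4)*(a + 3)*(a - 4)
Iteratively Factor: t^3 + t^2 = (t)*(t^2 + t) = t^2*(t + 1)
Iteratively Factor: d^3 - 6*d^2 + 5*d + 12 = (d - 4)*(d^2 - 2*d - 3) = (d - 4)*(d - 3)*(d + 1)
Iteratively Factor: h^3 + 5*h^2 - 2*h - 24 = (h + 4)*(h^2 + h - 6) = (h - 2)*(h + 4)*(h + 3)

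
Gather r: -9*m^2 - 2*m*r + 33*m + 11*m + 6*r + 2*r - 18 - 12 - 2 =-9*m^2 + 44*m + r*(8 - 2*m) - 32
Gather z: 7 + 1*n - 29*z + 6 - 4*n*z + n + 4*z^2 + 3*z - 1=2*n + 4*z^2 + z*(-4*n - 26) + 12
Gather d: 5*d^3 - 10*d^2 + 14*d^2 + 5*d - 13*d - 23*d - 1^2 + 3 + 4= 5*d^3 + 4*d^2 - 31*d + 6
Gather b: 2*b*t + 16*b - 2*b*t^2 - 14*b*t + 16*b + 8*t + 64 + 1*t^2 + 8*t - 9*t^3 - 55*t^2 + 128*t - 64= b*(-2*t^2 - 12*t + 32) - 9*t^3 - 54*t^2 + 144*t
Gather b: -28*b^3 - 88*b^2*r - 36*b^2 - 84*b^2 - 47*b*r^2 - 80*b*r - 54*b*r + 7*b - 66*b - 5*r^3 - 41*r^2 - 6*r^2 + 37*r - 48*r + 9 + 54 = -28*b^3 + b^2*(-88*r - 120) + b*(-47*r^2 - 134*r - 59) - 5*r^3 - 47*r^2 - 11*r + 63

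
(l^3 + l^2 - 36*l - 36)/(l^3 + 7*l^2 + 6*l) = (l - 6)/l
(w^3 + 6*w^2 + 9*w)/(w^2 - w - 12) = w*(w + 3)/(w - 4)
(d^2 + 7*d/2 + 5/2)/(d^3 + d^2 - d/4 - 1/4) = 2*(2*d + 5)/(4*d^2 - 1)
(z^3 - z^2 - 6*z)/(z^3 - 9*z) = (z + 2)/(z + 3)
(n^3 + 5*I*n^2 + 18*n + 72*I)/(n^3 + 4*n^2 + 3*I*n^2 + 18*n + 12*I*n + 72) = (n^2 - I*n + 12)/(n^2 + n*(4 - 3*I) - 12*I)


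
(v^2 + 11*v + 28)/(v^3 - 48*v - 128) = (v + 7)/(v^2 - 4*v - 32)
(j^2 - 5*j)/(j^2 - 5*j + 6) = j*(j - 5)/(j^2 - 5*j + 6)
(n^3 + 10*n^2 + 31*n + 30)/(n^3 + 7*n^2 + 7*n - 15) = (n + 2)/(n - 1)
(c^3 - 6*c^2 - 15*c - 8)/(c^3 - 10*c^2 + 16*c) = (c^2 + 2*c + 1)/(c*(c - 2))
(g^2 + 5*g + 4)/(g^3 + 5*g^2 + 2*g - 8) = (g + 1)/(g^2 + g - 2)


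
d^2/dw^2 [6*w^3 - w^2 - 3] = 36*w - 2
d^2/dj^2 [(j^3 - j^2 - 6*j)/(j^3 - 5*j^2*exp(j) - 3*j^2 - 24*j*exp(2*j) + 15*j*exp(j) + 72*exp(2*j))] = (5*j^5*exp(j) + 121*j^4*exp(2*j) + 360*j^3*exp(3*j) - 30*j^3*exp(j) + 4*j^3 + 2304*j^2*exp(4*j) - 432*j^2*exp(2*j) + 288*j*exp(2*j) - 3456*exp(4*j) - 480*exp(3*j))/(j^6 - 15*j^5*exp(j) + 3*j^4*exp(2*j) + 595*j^3*exp(3*j) - 72*j^2*exp(4*j) - 8640*j*exp(5*j) - 13824*exp(6*j))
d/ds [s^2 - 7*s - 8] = 2*s - 7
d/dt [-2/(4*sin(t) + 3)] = 8*cos(t)/(4*sin(t) + 3)^2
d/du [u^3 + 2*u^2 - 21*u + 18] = 3*u^2 + 4*u - 21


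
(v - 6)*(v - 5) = v^2 - 11*v + 30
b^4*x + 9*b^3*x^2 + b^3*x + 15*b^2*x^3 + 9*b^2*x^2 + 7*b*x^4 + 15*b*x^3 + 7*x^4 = (b + x)^2*(b + 7*x)*(b*x + x)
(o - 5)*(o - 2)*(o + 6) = o^3 - o^2 - 32*o + 60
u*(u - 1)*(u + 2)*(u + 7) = u^4 + 8*u^3 + 5*u^2 - 14*u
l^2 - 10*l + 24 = (l - 6)*(l - 4)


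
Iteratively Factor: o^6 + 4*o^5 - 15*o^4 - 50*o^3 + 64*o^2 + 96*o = (o - 3)*(o^5 + 7*o^4 + 6*o^3 - 32*o^2 - 32*o) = o*(o - 3)*(o^4 + 7*o^3 + 6*o^2 - 32*o - 32) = o*(o - 3)*(o + 1)*(o^3 + 6*o^2 - 32) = o*(o - 3)*(o - 2)*(o + 1)*(o^2 + 8*o + 16) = o*(o - 3)*(o - 2)*(o + 1)*(o + 4)*(o + 4)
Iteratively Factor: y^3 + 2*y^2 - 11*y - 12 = (y + 1)*(y^2 + y - 12) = (y + 1)*(y + 4)*(y - 3)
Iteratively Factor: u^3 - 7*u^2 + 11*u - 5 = (u - 1)*(u^2 - 6*u + 5) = (u - 5)*(u - 1)*(u - 1)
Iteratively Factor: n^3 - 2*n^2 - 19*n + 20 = (n + 4)*(n^2 - 6*n + 5) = (n - 1)*(n + 4)*(n - 5)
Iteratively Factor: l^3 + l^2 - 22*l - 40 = (l + 2)*(l^2 - l - 20) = (l - 5)*(l + 2)*(l + 4)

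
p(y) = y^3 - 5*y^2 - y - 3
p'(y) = 3*y^2 - 10*y - 1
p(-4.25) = -165.83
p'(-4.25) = 95.69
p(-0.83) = -6.19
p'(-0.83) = 9.37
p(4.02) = -22.86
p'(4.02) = 7.28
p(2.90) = -23.56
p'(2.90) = -4.77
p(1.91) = -16.18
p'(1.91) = -9.16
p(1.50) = -12.38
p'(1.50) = -9.25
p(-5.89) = -374.91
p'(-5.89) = 161.98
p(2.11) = -17.98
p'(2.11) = -8.74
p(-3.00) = -72.00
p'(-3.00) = 56.00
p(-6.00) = -393.00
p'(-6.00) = 167.00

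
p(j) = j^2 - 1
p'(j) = 2*j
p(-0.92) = -0.15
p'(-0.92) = -1.84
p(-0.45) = -0.80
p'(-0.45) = -0.90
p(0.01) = -1.00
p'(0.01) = 0.02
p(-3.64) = 12.25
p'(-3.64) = -7.28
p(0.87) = -0.24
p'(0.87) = 1.74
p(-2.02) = 3.08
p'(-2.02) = -4.04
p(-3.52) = 11.39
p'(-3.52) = -7.04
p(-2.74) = 6.51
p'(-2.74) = -5.48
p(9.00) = 80.00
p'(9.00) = 18.00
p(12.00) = 143.00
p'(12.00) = 24.00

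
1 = 1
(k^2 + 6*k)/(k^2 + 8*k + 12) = k/(k + 2)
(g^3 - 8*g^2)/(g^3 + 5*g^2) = (g - 8)/(g + 5)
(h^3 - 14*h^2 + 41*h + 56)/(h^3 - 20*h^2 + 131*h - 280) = (h + 1)/(h - 5)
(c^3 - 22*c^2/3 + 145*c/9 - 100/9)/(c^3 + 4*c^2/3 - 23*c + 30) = (3*c^2 - 17*c + 20)/(3*(c^2 + 3*c - 18))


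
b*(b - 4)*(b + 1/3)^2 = b^4 - 10*b^3/3 - 23*b^2/9 - 4*b/9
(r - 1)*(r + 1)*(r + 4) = r^3 + 4*r^2 - r - 4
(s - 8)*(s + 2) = s^2 - 6*s - 16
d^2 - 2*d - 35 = (d - 7)*(d + 5)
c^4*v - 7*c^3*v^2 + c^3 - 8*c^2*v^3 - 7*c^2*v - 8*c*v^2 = c*(c - 8*v)*(c + v)*(c*v + 1)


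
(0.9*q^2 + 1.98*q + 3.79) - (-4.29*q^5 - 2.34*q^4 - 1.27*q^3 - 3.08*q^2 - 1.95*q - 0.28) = 4.29*q^5 + 2.34*q^4 + 1.27*q^3 + 3.98*q^2 + 3.93*q + 4.07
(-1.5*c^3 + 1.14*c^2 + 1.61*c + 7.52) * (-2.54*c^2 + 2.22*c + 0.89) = 3.81*c^5 - 6.2256*c^4 - 2.8936*c^3 - 14.512*c^2 + 18.1273*c + 6.6928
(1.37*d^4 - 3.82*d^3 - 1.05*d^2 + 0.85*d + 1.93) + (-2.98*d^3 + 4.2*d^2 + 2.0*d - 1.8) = 1.37*d^4 - 6.8*d^3 + 3.15*d^2 + 2.85*d + 0.13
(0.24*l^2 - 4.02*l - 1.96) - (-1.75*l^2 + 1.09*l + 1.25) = 1.99*l^2 - 5.11*l - 3.21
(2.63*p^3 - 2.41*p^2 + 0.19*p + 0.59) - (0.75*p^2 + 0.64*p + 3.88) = 2.63*p^3 - 3.16*p^2 - 0.45*p - 3.29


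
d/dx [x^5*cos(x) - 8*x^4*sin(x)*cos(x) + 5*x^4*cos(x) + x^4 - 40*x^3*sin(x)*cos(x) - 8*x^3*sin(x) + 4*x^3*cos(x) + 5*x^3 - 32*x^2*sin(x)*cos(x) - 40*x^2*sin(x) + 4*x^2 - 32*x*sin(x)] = -x^5*sin(x) - 8*x^4*cos(2*x) + 5*sqrt(2)*x^4*cos(x + pi/4) - 4*x^3*sin(x) - 16*x^3*sin(2*x) + 12*x^3*cos(x) - 40*x^3*cos(2*x) + 4*x^3 - 24*x^2*sin(x) - 60*x^2*sin(2*x) - 28*x^2*cos(x) - 32*x^2*cos(2*x) + 15*x^2 - 80*x*sin(x) - 32*x*sin(2*x) - 32*x*cos(x) + 8*x - 32*sin(x)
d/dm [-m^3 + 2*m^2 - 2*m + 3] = -3*m^2 + 4*m - 2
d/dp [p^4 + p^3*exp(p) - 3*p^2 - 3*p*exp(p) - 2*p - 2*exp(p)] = p^3*exp(p) + 4*p^3 + 3*p^2*exp(p) - 3*p*exp(p) - 6*p - 5*exp(p) - 2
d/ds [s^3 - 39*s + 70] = 3*s^2 - 39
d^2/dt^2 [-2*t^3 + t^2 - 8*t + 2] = 2 - 12*t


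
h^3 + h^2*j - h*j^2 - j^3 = (h - j)*(h + j)^2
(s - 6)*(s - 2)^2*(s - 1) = s^4 - 11*s^3 + 38*s^2 - 52*s + 24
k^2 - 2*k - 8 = (k - 4)*(k + 2)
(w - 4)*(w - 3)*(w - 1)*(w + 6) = w^4 - 2*w^3 - 29*w^2 + 102*w - 72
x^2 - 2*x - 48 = (x - 8)*(x + 6)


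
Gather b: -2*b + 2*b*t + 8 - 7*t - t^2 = b*(2*t - 2) - t^2 - 7*t + 8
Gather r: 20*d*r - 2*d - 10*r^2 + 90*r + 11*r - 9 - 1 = -2*d - 10*r^2 + r*(20*d + 101) - 10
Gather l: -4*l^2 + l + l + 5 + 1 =-4*l^2 + 2*l + 6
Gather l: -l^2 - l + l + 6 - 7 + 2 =1 - l^2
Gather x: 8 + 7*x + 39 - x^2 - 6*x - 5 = -x^2 + x + 42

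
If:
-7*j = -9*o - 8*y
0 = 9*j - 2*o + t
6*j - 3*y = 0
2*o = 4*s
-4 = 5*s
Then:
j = 8/5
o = -8/5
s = -4/5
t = -88/5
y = 16/5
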